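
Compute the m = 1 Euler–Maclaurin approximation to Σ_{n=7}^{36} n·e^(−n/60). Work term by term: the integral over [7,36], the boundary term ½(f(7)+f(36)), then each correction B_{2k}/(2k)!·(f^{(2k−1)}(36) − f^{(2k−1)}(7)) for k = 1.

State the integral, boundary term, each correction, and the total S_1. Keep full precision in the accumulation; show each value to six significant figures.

S_1 ≈ 429.116

Integral: ∫_7^36 x·e^(−x/60) dx = 416.170.
Endpoint term: (f(7) + f(36))/2 = (6.22917 + 19.7572)/2 = 12.9932.
Running total after boundary: 429.163.
k=1: B_{2}/(2)! × [f^{(1)}(36) − f^{(1)}(7)] = 1/12 × (0.219525 − 0.786062) = -0.0472115.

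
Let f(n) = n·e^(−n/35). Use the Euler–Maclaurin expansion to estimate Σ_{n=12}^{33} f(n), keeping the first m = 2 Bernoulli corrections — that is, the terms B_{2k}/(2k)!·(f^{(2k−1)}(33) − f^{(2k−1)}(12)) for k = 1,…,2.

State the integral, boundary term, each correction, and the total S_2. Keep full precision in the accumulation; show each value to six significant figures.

∫_12^33 x·e^(−x/35) dx evaluates to 240.480.
½[f(12) + f(33)] = ½[8.51688 + 12.8539] = 10.6854.
Integral + boundary = 251.165.
k=1: B_{2}/(2)! × [f^{(1)}(33) − f^{(1)}(12)] = 1/12 × (0.0222579 − 0.466400) = -0.0370119.
Running total after k=1: 251.128.
k=2: B_{4}/(4)! × [f^{(3)}(33) − f^{(3)}(12)] = −1/720 × (0.000654110 − 0.00153949) = 1.22970e-06.

S_2 ≈ 251.128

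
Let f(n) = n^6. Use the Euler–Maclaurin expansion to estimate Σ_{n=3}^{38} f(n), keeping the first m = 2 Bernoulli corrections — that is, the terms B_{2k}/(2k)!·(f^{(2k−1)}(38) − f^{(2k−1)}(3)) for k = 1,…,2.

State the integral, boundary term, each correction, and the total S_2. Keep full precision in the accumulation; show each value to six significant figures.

S_2 ≈ 1.78902e+10

Integral: ∫_3^38 x^6 dx = 1.63451e+10.
½[f(3) + f(38)] = ½[729.000 + 3.01094e+09] = 1.50547e+09.
Running total after boundary: 1.78506e+10.
Order-1 term: 1/12 · (4.75411e+08 − 1458.00) = 3.96175e+07.
After k=1: 1.78902e+10.
Order-2 term: −1/720 · (6.58464e+06 − 3240.00) = -9140.83.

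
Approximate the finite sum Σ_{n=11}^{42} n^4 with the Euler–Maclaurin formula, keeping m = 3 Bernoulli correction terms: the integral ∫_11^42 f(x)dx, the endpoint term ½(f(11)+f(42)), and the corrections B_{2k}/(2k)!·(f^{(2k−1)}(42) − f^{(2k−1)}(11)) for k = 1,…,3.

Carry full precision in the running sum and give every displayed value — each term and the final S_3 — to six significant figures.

Integral: ∫_11^42 x^4 dx = 2.61060e+07.
Endpoint term: (f(11) + f(42))/2 = (14641.0 + 3.11170e+06)/2 = 1.56317e+06.
So far: 2.76692e+07.
k=1: B_{2}/(2)! × [f^{(1)}(42) − f^{(1)}(11)] = 1/12 × (296352 − 5324.00) = 24252.3.
After k=1: 2.76935e+07.
k=2: B_{4}/(4)! × [f^{(3)}(42) − f^{(3)}(11)] = −1/720 × (1008.00 − 264.000) = -1.03333.
After k=2: 2.76935e+07.
k=3: B_{6}/(6)! × [f^{(5)}(42) − f^{(5)}(11)] = 1/30240 × (0.00000 − 0.00000) = 0.00000.

S_3 ≈ 2.76935e+07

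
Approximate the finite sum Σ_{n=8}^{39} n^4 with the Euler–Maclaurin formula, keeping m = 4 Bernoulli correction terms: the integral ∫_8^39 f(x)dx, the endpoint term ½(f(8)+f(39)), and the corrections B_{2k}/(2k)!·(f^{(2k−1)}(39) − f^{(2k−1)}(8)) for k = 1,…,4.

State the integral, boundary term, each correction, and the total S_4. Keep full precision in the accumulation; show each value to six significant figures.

Integral: ∫_8^39 x^4 dx = 1.80383e+07.
Boundary: ½(f(8) + f(39)) = ½(4096.00 + 2.31344e+06) = 1.15877e+06.
Running total after boundary: 1.91971e+07.
k=1: B_{2}/(2)! × [f^{(1)}(39) − f^{(1)}(8)] = 1/12 × (237276 − 2048.00) = 19602.3.
After k=1: 1.92167e+07.
k=2: B_{4}/(4)! × [f^{(3)}(39) − f^{(3)}(8)] = −1/720 × (936.000 − 192.000) = -1.03333.
After k=2: 1.92167e+07.
k=3: B_{6}/(6)! × [f^{(5)}(39) − f^{(5)}(8)] = 1/30240 × (0.00000 − 0.00000) = 0.00000.
After k=3: 1.92167e+07.
k=4: B_{8}/(8)! × [f^{(7)}(39) − f^{(7)}(8)] = −1/1209600 × (0.00000 − 0.00000) = 0.00000.

S_4 ≈ 1.92167e+07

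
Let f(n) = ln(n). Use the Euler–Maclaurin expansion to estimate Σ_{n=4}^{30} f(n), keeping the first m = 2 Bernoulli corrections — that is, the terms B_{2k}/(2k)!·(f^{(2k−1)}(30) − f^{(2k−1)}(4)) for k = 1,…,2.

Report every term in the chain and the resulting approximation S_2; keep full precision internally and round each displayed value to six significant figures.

S_2 ≈ 72.8665

∫_4^30 ln(x) dx evaluates to 70.4907.
Endpoint term: (f(4) + f(30))/2 = (1.38629 + 3.40120)/2 = 2.39375.
Running total after boundary: 72.8845.
Order-1 term: 1/12 · (0.0333333 − 0.250000) = -0.0180556.
After k=1: 72.8664.
Order-2 term: −1/720 · (7.40741e-05 − 0.0312500) = 4.32999e-05.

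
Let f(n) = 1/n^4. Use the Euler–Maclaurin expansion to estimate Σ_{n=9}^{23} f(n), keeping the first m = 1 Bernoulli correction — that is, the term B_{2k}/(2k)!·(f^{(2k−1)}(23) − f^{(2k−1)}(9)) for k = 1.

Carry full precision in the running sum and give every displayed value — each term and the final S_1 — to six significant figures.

S_1 ≈ 0.000513439

Integral: ∫_9^23 1/x^4 dx = 0.000429851.
Endpoint term: (f(9) + f(23))/2 = (0.000152416 + 3.57346e-06)/2 = 7.79946e-05.
Integral + boundary = 0.000507845.
Correction k=1: B_{2}/2! · (f^{(1)}(23) − f^{(1)}(9)) = 1/12 · (-6.21471e-07 − (-6.77404e-05)) = 5.59324e-06.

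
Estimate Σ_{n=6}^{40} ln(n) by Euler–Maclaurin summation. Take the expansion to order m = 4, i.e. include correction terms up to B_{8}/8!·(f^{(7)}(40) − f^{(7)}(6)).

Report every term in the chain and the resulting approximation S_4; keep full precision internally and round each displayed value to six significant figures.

The integral term ∫_6^40 ln(x) dx = 102.805.
Endpoint term: (f(6) + f(40))/2 = (1.79176 + 3.68888)/2 = 2.74032.
Running total after boundary: 105.545.
Order-1 term: 1/12 · (0.0250000 − 0.166667) = -0.0118056.
Partial sum through k=1: 105.533.
Order-2 term: −1/720 · (3.12500e-05 − 0.00925926) = 1.28167e-05.
Partial sum through k=2: 105.533.
Order-3 term: 1/30240 · (2.34375e-07 − 0.00308642) = -1.02056e-07.
Partial sum through k=3: 105.533.
Order-4 term: −1/1209600 · (4.39453e-09 − 0.00257202) = 2.12633e-09.

S_4 ≈ 105.533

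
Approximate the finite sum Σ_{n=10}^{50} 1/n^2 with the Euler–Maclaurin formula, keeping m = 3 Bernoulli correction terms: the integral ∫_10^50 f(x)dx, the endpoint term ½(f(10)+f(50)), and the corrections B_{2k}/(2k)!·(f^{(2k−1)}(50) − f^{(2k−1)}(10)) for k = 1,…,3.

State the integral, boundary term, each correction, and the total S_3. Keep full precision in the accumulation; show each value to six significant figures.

S_3 ≈ 0.0853650

Integral: ∫_10^50 1/x^2 dx = 0.0800000.
Endpoint term: (f(10) + f(50))/2 = (0.0100000 + 0.000400000)/2 = 0.00520000.
So far: 0.0852000.
Correction k=1: B_{2}/2! · (f^{(1)}(50) − f^{(1)}(10)) = 1/12 · (-1.60000e-05 − (-0.00200000)) = 0.000165333.
After k=1: 0.0853653.
Correction k=2: B_{4}/4! · (f^{(3)}(50) − f^{(3)}(10)) = −1/720 · (-7.68000e-08 − (-0.000240000)) = -3.33227e-07.
After k=2: 0.0853650.
Correction k=3: B_{6}/6! · (f^{(5)}(50) − f^{(5)}(10)) = 1/30240 · (-9.21600e-10 − (-7.20000e-05)) = 2.38092e-09.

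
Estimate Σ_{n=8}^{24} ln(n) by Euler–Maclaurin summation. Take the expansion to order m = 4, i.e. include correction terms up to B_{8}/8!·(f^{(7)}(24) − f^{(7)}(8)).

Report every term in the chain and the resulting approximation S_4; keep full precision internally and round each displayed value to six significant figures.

S_4 ≈ 46.2596

∫_8^24 ln(x) dx evaluates to 43.6378.
Endpoint term: (f(8) + f(24))/2 = (2.07944 + 3.17805)/2 = 2.62875.
Running total after boundary: 46.2665.
k=1: B_{2}/(2)! × [f^{(1)}(24) − f^{(1)}(8)] = 1/12 × (0.0416667 − 0.125000) = -0.00694444.
Running total after k=1: 46.2596.
k=2: B_{4}/(4)! × [f^{(3)}(24) − f^{(3)}(8)] = −1/720 × (0.000144676 − 0.00390625) = 5.22441e-06.
Running total after k=2: 46.2596.
k=3: B_{6}/(6)! × [f^{(5)}(24) − f^{(5)}(8)] = 1/30240 × (3.01408e-06 − 0.000732422) = -2.41206e-08.
Running total after k=3: 46.2596.
k=4: B_{8}/(8)! × [f^{(7)}(24) − f^{(7)}(8)] = −1/1209600 × (1.56983e-07 − 0.000343323) = 2.83702e-10.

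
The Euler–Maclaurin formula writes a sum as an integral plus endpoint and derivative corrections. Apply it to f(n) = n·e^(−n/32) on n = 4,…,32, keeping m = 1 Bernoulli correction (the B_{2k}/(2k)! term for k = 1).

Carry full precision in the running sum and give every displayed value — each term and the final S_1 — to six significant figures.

Integral: ∫_4^32 x·e^(−x/32) dx = 263.219.
½[f(4) + f(32)] = ½[3.52999 + 11.7721] = 7.65106.
So far: 270.870.
k=1: B_{2}/(2)! × [f^{(1)}(32) − f^{(1)}(4)] = 1/12 × (0.00000 − 0.772185) = -0.0643487.

S_1 ≈ 270.806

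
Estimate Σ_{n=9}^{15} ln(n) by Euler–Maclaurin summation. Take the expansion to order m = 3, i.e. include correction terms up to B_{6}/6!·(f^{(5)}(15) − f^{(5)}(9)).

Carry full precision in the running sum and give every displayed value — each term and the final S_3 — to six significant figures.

S_3 ≈ 17.2947

The integral term ∫_9^15 ln(x) dx = 14.8457.
Boundary: ½(f(9) + f(15)) = ½(2.19722 + 2.70805) = 2.45264.
So far: 17.2984.
Order-1 term: 1/12 · (0.0666667 − 0.111111) = -0.00370370.
After k=1: 17.2947.
Order-2 term: −1/720 · (0.000592593 − 0.00274348) = 2.98735e-06.
After k=2: 17.2947.
Order-3 term: 1/30240 · (3.16049e-05 − 0.000406442) = -1.23954e-08.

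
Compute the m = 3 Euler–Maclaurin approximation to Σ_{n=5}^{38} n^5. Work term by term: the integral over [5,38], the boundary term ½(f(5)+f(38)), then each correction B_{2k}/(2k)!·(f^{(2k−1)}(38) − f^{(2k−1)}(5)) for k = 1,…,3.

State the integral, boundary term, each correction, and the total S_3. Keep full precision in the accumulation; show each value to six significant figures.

The integral term ∫_5^38 x^5 dx = 5.01820e+08.
½[f(5) + f(38)] = ½[3125.00 + 7.92352e+07] = 3.96191e+07.
Integral + boundary = 5.41439e+08.
Correction k=1: B_{2}/2! · (f^{(1)}(38) − f^{(1)}(5)) = 1/12 · (1.04257e+07 − 3125.00) = 868546.
Partial sum through k=1: 5.42308e+08.
Correction k=2: B_{4}/4! · (f^{(3)}(38) − f^{(3)}(5)) = −1/720 · (86640.0 − 1500.00) = -118.250.
Partial sum through k=2: 5.42308e+08.
Correction k=3: B_{6}/6! · (f^{(5)}(38) − f^{(5)}(5)) = 1/30240 · (120.000 − 120.000) = 0.00000.

S_3 ≈ 5.42308e+08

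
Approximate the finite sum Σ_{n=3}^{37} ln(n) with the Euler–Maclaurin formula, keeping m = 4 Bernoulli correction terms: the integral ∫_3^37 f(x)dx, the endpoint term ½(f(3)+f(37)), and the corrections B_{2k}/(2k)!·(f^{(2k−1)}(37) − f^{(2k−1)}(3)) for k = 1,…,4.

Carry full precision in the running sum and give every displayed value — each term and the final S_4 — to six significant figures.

S_4 ≈ 98.6375

Integral: ∫_3^37 ln(x) dx = 96.3081.
Boundary: ½(f(3) + f(37)) = ½(1.09861 + 3.61092) = 2.35477.
Integral + boundary = 98.6629.
Correction k=1: B_{2}/2! · (f^{(1)}(37) − f^{(1)}(3)) = 1/12 · (0.0270270 − 0.333333) = -0.0255255.
Partial sum through k=1: 98.6374.
Correction k=2: B_{4}/4! · (f^{(3)}(37) − f^{(3)}(3)) = −1/720 · (3.94843e-05 − 0.0740741) = 0.000102826.
Partial sum through k=2: 98.6375.
Correction k=3: B_{6}/6! · (f^{(5)}(37) − f^{(5)}(3)) = 1/30240 · (3.46101e-07 − 0.0987654) = -3.26604e-06.
Partial sum through k=3: 98.6375.
Correction k=4: B_{8}/8! · (f^{(7)}(37) − f^{(7)}(3)) = −1/1209600 · (7.58439e-09 − 0.329218) = 2.72171e-07.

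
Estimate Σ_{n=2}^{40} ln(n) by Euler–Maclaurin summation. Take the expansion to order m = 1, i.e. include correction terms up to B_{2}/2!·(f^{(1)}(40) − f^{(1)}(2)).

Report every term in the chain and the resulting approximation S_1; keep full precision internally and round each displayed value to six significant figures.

The integral term ∫_2^40 ln(x) dx = 108.169.
½[f(2) + f(40)] = ½[0.693147 + 3.68888] = 2.19101.
So far: 110.360.
k=1: B_{2}/(2)! × [f^{(1)}(40) − f^{(1)}(2)] = 1/12 × (0.0250000 − 0.500000) = -0.0395833.

S_1 ≈ 110.320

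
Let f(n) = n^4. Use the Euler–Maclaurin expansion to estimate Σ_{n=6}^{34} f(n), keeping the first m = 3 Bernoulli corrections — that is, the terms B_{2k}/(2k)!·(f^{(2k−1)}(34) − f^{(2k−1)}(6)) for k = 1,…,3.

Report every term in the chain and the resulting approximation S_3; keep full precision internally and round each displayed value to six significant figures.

Integral: ∫_6^34 x^4 dx = 9.08553e+06.
Boundary: ½(f(6) + f(34)) = ½(1296.00 + 1.33634e+06) = 668816.
So far: 9.75435e+06.
Correction k=1: B_{2}/2! · (f^{(1)}(34) − f^{(1)}(6)) = 1/12 · (157216 − 864.000) = 13029.3.
Running total after k=1: 9.76737e+06.
Correction k=2: B_{4}/4! · (f^{(3)}(34) − f^{(3)}(6)) = −1/720 · (816.000 − 144.000) = -0.933333.
Running total after k=2: 9.76737e+06.
Correction k=3: B_{6}/6! · (f^{(5)}(34) − f^{(5)}(6)) = 1/30240 · (0.00000 − 0.00000) = 0.00000.

S_3 ≈ 9.76737e+06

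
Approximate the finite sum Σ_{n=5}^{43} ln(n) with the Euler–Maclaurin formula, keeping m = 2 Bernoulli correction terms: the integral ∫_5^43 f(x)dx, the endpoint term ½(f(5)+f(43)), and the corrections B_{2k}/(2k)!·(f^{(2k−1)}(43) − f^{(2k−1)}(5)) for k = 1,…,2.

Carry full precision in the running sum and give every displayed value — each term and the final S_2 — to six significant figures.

S_2 ≈ 118.355

∫_5^43 ln(x) dx evaluates to 115.684.
Endpoint term: (f(5) + f(43))/2 = (1.60944 + 3.76120)/2 = 2.68532.
Running total after boundary: 118.370.
Order-1 term: 1/12 · (0.0232558 − 0.200000) = -0.0147287.
After k=1: 118.355.
Order-2 term: −1/720 · (2.51550e-05 − 0.0160000) = 2.21873e-05.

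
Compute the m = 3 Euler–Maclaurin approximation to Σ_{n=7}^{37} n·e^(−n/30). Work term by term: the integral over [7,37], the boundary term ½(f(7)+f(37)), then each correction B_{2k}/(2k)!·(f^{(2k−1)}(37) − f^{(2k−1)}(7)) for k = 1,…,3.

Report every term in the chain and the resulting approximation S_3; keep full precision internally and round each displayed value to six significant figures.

The integral term ∫_7^37 x·e^(−x/30) dx = 293.444.
Boundary: ½(f(7) + f(37)) = ½(5.54323 + 10.7788) = 8.16103.
Integral + boundary = 301.605.
k=1: B_{2}/(2)! × [f^{(1)}(37) − f^{(1)}(7)] = 1/12 × (-0.0679746 − 0.607115) = -0.0562575.
Partial sum through k=1: 301.549.
k=2: B_{4}/(4)! × [f^{(3)}(37) − f^{(3)}(7)] = −1/720 × (0.000571850 − 0.00243433) = 2.58677e-06.
Partial sum through k=2: 301.549.
k=3: B_{6}/(6)! × [f^{(5)}(37) − f^{(5)}(7)] = 1/30240 × (1.35470e-06 − 4.66009e-06) = -1.09305e-10.

S_3 ≈ 301.549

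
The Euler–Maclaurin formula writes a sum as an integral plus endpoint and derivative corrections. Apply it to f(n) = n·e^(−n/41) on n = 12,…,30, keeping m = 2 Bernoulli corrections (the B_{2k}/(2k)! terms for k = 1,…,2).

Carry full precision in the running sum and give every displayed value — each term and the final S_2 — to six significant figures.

S_2 ≈ 232.837

The integral term ∫_12^30 x·e^(−x/41) dx = 221.176.
Endpoint term: (f(12) + f(30))/2 = (8.95510 + 14.4326)/2 = 11.6939.
Running total after boundary: 232.870.
Order-1 term: 1/12 · (0.129072 − 0.527842) = -0.0332308.
Running total after k=1: 232.837.
Order-2 term: −1/720 · (0.000649165 − 0.00120188) = 7.67659e-07.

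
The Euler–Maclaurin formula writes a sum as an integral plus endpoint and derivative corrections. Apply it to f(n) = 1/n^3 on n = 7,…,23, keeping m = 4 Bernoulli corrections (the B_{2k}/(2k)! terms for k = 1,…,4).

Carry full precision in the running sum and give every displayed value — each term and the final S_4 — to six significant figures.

The integral term ∫_7^23 1/x^3 dx = 0.00925890.
Endpoint term: (f(7) + f(23))/2 = (0.00291545 + 8.21895e-05)/2 = 0.00149882.
So far: 0.0107577.
Order-1 term: 1/12 · (-1.07204e-05 − (-0.00124948)) = 0.000103230.
Running total after k=1: 0.0108610.
Order-2 term: −1/720 · (-4.05307e-07 − (-0.000509992)) = -7.07759e-07.
Running total after k=2: 0.0108602.
Order-3 term: 1/30240 · (-3.21794e-08 − (-0.000437136)) = 1.44545e-08.
Running total after k=3: 0.0108603.
Order-4 term: −1/1209600 · (-4.37980e-09 − (-0.000642322)) = -5.31016e-10.

S_4 ≈ 0.0108603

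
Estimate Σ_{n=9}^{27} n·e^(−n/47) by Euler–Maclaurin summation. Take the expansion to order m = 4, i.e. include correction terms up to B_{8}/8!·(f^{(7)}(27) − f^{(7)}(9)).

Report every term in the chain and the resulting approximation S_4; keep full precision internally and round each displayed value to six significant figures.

S_4 ≈ 226.469

The integral term ∫_9^27 x·e^(−x/47) dx = 215.188.
Endpoint term: (f(9) + f(27))/2 = (7.43156 + 15.2011)/2 = 11.3163.
Integral + boundary = 226.505.
Correction k=1: B_{2}/2! · (f^{(1)}(27) − f^{(1)}(9)) = 1/12 · (0.239576 − 0.667610) = -0.0356695.
Partial sum through k=1: 226.469.
Correction k=2: B_{4}/4! · (f^{(3)}(27) − f^{(3)}(9)) = −1/720 · (0.000618191 − 0.00104983) = 5.99493e-07.
Partial sum through k=2: 226.469.
Correction k=3: B_{6}/6! · (f^{(5)}(27) − f^{(5)}(9)) = 1/30240 · (5.10606e-07 − 8.13685e-07) = -1.00225e-11.
Partial sum through k=3: 226.469.
Correction k=4: B_{8}/8! · (f^{(7)}(27) − f^{(7)}(9)) = −1/1209600 · (3.35609e-10 − 5.21558e-10) = 1.53727e-16.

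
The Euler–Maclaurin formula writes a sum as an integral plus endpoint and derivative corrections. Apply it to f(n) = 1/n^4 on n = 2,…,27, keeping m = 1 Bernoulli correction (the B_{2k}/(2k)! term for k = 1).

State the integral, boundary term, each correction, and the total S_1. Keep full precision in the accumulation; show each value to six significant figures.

S_1 ≈ 0.0833173

The integral term ∫_2^27 1/x^4 dx = 0.0416497.
½[f(2) + f(27)] = ½[0.0625000 + 1.88168e-06] = 0.0312509.
Running total after boundary: 0.0729007.
Order-1 term: 1/12 · (-2.78767e-07 − (-0.125000)) = 0.0104166.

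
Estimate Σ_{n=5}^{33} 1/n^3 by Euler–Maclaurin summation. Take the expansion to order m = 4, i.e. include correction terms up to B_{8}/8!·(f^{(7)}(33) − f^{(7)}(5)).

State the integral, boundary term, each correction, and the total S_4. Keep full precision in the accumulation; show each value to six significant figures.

S_4 ≈ 0.0239494

∫_5^33 1/x^3 dx evaluates to 0.0195409.
½[f(5) + f(33)] = ½[0.00800000 + 2.78265e-05] = 0.00401391.
Integral + boundary = 0.0235548.
Order-1 term: 1/12 · (-2.52968e-06 − (-0.00480000)) = 0.000399789.
Running total after k=1: 0.0239546.
Order-2 term: −1/720 · (-4.64588e-08 − (-0.00384000)) = -5.33327e-06.
Running total after k=2: 0.0239492.
Order-3 term: 1/30240 · (-1.79180e-09 − (-0.00645120)) = 2.13333e-07.
Running total after k=3: 0.0239494.
Order-4 term: −1/1209600 · (-1.18466e-10 − (-0.0185795)) = -1.53600e-08.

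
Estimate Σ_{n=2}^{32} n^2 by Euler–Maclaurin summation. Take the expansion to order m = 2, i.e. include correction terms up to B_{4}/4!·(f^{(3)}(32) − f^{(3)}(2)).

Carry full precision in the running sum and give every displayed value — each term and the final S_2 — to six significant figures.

S_2 ≈ 11439.0

Integral: ∫_2^32 x^2 dx = 10920.0.
Boundary: ½(f(2) + f(32)) = ½(4.00000 + 1024.00) = 514.000.
Running total after boundary: 11434.0.
Correction k=1: B_{2}/2! · (f^{(1)}(32) − f^{(1)}(2)) = 1/12 · (64.0000 − 4.00000) = 5.00000.
Running total after k=1: 11439.0.
Correction k=2: B_{4}/4! · (f^{(3)}(32) − f^{(3)}(2)) = −1/720 · (0.00000 − 0.00000) = 0.00000.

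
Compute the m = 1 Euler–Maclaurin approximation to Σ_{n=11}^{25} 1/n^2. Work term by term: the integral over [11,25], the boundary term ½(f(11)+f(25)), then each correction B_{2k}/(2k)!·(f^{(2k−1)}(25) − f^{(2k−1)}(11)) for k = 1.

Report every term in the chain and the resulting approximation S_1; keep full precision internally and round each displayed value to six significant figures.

S_1 ≈ 0.0559559

∫_11^25 1/x^2 dx evaluates to 0.0509091.
½[f(11) + f(25)] = ½[0.00826446 + 0.00160000] = 0.00493223.
Running total after boundary: 0.0558413.
Order-1 term: 1/12 · (-0.000128000 − (-0.00150263)) = 0.000114552.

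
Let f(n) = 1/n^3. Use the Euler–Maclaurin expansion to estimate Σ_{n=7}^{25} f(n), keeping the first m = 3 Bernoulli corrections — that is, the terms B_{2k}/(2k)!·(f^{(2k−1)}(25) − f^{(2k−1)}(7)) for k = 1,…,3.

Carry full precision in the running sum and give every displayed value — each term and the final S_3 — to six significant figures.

The integral term ∫_7^25 1/x^3 dx = 0.00940408.
Boundary: ½(f(7) + f(25)) = ½(0.00291545 + 6.40000e-05) = 0.00148973.
Running total after boundary: 0.0108938.
Correction k=1: B_{2}/2! · (f^{(1)}(25) − f^{(1)}(7)) = 1/12 · (-7.68000e-06 − (-0.00124948)) = 0.000103483.
Running total after k=1: 0.0109973.
Correction k=2: B_{4}/4! · (f^{(3)}(25) − f^{(3)}(7)) = −1/720 · (-2.45760e-07 − (-0.000509992)) = -7.07980e-07.
Running total after k=2: 0.0109966.
Correction k=3: B_{6}/6! · (f^{(5)}(25) − f^{(5)}(7)) = 1/30240 · (-1.65151e-08 − (-0.000437136)) = 1.44550e-08.

S_3 ≈ 0.0109966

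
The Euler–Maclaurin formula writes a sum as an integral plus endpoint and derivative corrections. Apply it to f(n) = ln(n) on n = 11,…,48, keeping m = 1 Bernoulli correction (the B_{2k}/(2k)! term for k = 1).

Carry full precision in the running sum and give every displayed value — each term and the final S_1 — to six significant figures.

S_1 ≈ 125.570

The integral term ∫_11^48 ln(x) dx = 122.441.
Boundary: ½(f(11) + f(48)) = ½(2.39790 + 3.87120) = 3.13455.
Integral + boundary = 125.575.
k=1: B_{2}/(2)! × [f^{(1)}(48) − f^{(1)}(11)] = 1/12 × (0.0208333 − 0.0909091) = -0.00583965.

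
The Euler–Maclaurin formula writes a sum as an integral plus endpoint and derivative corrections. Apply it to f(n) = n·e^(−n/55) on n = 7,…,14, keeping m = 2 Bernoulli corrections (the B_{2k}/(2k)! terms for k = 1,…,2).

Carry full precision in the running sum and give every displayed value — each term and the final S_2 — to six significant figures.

S_2 ≈ 68.8304

∫_7^14 x·e^(−x/55) dx evaluates to 60.3377.
Boundary: ½(f(7) + f(14)) = ½(6.16345 + 10.8538) = 8.50861.
Integral + boundary = 68.8463.
k=1: B_{2}/(2)! × [f^{(1)}(14) − f^{(1)}(7)] = 1/12 × (0.577928 − 0.768431) = -0.0158753.
After k=1: 68.8304.
k=2: B_{4}/(4)! × [f^{(3)}(14) − f^{(3)}(7)] = −1/720 × (0.000703625 − 0.000836171) = 1.84092e-07.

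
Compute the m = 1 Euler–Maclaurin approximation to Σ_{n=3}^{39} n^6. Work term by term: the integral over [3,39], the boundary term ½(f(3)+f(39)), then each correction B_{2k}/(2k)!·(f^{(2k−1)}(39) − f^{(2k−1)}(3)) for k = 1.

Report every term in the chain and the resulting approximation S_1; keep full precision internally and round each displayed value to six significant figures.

∫_3^39 x^6 dx evaluates to 1.96044e+10.
Endpoint term: (f(3) + f(39))/2 = (729.000 + 3.51874e+09)/2 = 1.75937e+09.
So far: 2.13638e+10.
Correction k=1: B_{2}/2! · (f^{(1)}(39) − f^{(1)}(3)) = 1/12 · (5.41345e+08 − 1458.00) = 4.51120e+07.

S_1 ≈ 2.14089e+10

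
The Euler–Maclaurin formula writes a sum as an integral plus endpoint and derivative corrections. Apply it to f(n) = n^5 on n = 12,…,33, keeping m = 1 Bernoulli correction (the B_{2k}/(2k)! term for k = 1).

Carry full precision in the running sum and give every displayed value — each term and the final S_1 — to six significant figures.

∫_12^33 x^5 dx evaluates to 2.14747e+08.
½[f(12) + f(33)] = ½[248832 + 3.91354e+07] = 1.96921e+07.
Integral + boundary = 2.34439e+08.
Order-1 term: 1/12 · (5.92960e+06 − 103680) = 485494.

S_1 ≈ 2.34925e+08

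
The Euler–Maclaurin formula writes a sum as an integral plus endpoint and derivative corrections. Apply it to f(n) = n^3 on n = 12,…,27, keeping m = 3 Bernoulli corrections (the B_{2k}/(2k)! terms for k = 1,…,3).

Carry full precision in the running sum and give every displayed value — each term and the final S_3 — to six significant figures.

The integral term ∫_12^27 x^3 dx = 127676.
Boundary: ½(f(12) + f(27)) = ½(1728.00 + 19683.0) = 10705.5.
Integral + boundary = 138382.
Correction k=1: B_{2}/2! · (f^{(1)}(27) − f^{(1)}(12)) = 1/12 · (2187.00 − 432.000) = 146.250.
Partial sum through k=1: 138528.
Correction k=2: B_{4}/4! · (f^{(3)}(27) − f^{(3)}(12)) = −1/720 · (6.00000 − 6.00000) = 0.00000.
Partial sum through k=2: 138528.
Correction k=3: B_{6}/6! · (f^{(5)}(27) − f^{(5)}(12)) = 1/30240 · (0.00000 − 0.00000) = 0.00000.

S_3 ≈ 138528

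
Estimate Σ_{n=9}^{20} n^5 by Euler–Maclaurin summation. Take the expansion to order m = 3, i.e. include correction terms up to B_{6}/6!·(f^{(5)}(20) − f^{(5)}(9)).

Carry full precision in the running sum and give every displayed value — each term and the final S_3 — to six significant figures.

S_3 ≈ 1.22715e+07

∫_9^20 x^5 dx evaluates to 1.05781e+07.
½[f(9) + f(20)] = ½[59049.0 + 3.20000e+06] = 1.62952e+06.
So far: 1.22076e+07.
k=1: B_{2}/(2)! × [f^{(1)}(20) − f^{(1)}(9)] = 1/12 × (800000 − 32805.0) = 63932.9.
Partial sum through k=1: 1.22716e+07.
k=2: B_{4}/(4)! × [f^{(3)}(20) − f^{(3)}(9)] = −1/720 × (24000.0 − 4860.00) = -26.5833.
Partial sum through k=2: 1.22715e+07.
k=3: B_{6}/(6)! × [f^{(5)}(20) − f^{(5)}(9)] = 1/30240 × (120.000 − 120.000) = 0.00000.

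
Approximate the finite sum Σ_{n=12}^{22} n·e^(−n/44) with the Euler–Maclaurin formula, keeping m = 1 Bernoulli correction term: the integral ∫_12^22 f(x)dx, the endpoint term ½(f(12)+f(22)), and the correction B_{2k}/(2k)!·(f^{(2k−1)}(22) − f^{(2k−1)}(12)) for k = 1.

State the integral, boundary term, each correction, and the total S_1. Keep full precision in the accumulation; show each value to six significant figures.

S_1 ≈ 125.698

The integral term ∫_12^22 x·e^(−x/44) dx = 114.479.
½[f(12) + f(22)] = ½[9.13560 + 13.3437] = 11.2396.
Running total after boundary: 125.719.
Order-1 term: 1/12 · (0.303265 − 0.553673) = -0.0208673.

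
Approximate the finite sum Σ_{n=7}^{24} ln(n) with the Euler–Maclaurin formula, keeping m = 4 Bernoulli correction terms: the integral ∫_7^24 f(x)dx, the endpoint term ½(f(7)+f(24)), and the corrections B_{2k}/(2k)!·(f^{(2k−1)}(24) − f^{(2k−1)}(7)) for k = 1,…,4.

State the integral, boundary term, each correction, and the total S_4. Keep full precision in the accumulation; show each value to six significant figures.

The integral term ∫_7^24 ln(x) dx = 45.6519.
Endpoint term: (f(7) + f(24))/2 = (1.94591 + 3.17805)/2 = 2.56198.
Running total after boundary: 48.2139.
k=1: B_{2}/(2)! × [f^{(1)}(24) − f^{(1)}(7)] = 1/12 × (0.0416667 − 0.142857) = -0.00843254.
Partial sum through k=1: 48.2055.
k=2: B_{4}/(4)! × [f^{(3)}(24) − f^{(3)}(7)] = −1/720 × (0.000144676 − 0.00583090) = 7.89754e-06.
Partial sum through k=2: 48.2055.
k=3: B_{6}/(6)! × [f^{(5)}(24) − f^{(5)}(7)] = 1/30240 × (3.01408e-06 − 0.00142798) = -4.71218e-08.
Partial sum through k=3: 48.2055.
k=4: B_{8}/(8)! × [f^{(7)}(24) − f^{(7)}(7)] = −1/1209600 × (1.56983e-07 − 0.000874271) = 7.22647e-10.

S_4 ≈ 48.2055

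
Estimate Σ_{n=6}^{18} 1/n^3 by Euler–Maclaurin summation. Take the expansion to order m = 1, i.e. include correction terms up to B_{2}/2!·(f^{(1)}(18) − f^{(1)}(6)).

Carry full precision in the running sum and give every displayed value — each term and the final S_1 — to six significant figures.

∫_6^18 1/x^3 dx evaluates to 0.0123457.
Boundary: ½(f(6) + f(18)) = ½(0.00462963 + 0.000171468) = 0.00240055.
Running total after boundary: 0.0147462.
Correction k=1: B_{2}/2! · (f^{(1)}(18) − f^{(1)}(6)) = 1/12 · (-2.85780e-05 − (-0.00231481)) = 0.000190520.

S_1 ≈ 0.0149367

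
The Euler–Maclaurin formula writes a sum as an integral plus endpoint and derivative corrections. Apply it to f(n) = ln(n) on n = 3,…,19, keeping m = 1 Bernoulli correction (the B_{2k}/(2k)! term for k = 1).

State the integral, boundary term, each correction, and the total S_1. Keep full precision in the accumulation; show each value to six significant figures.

Integral: ∫_3^19 ln(x) dx = 36.6485.
Boundary: ½(f(3) + f(19)) = ½(1.09861 + 2.94444) = 2.02153.
Integral + boundary = 38.6700.
Order-1 term: 1/12 · (0.0526316 − 0.333333) = -0.0233918.

S_1 ≈ 38.6466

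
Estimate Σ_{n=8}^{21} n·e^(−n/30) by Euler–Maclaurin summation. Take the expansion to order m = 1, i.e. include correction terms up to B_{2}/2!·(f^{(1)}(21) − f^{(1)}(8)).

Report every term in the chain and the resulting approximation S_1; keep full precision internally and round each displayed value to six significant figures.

∫_8^21 x·e^(−x/30) dx evaluates to 113.383.
Endpoint term: (f(8) + f(21))/2 = (6.12743 + 10.4283)/2 = 8.27786.
Integral + boundary = 121.661.
Correction k=1: B_{2}/2! · (f^{(1)}(21) − f^{(1)}(8)) = 1/12 · (0.148976 − 0.561681) = -0.0343921.

S_1 ≈ 121.626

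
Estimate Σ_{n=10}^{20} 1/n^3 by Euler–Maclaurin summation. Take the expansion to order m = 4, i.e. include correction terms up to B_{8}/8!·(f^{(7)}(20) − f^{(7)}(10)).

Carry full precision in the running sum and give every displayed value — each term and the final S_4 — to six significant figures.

S_4 ≈ 0.00433586

∫_10^20 1/x^3 dx evaluates to 0.00375000.
Boundary: ½(f(10) + f(20)) = ½(0.00100000 + 0.000125000) = 0.000562500.
So far: 0.00431250.
Order-1 term: 1/12 · (-1.87500e-05 − (-0.000300000)) = 2.34375e-05.
Running total after k=1: 0.00433594.
Order-2 term: −1/720 · (-9.37500e-07 − (-6.00000e-05)) = -8.20312e-08.
Running total after k=2: 0.00433586.
Order-3 term: 1/30240 · (-9.84375e-08 − (-2.52000e-05)) = 8.30078e-10.
Running total after k=3: 0.00433586.
Order-4 term: −1/1209600 · (-1.77188e-08 − (-1.81440e-05)) = -1.49854e-11.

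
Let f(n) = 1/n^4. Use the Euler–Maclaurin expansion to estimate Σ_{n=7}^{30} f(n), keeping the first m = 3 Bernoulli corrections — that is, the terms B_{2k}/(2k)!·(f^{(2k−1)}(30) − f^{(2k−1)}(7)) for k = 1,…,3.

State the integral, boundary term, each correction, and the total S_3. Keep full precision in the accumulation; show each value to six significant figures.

Integral: ∫_7^30 1/x^4 dx = 0.000959472.
Boundary: ½(f(7) + f(30)) = ½(0.000416493 + 1.23457e-06) = 0.000208864.
Running total after boundary: 0.00116834.
k=1: B_{2}/(2)! × [f^{(1)}(30) − f^{(1)}(7)] = 1/12 × (-1.64609e-07 − (-0.000237996)) = 1.98193e-05.
After k=1: 0.00118815.
k=2: B_{4}/(4)! × [f^{(3)}(30) − f^{(3)}(7)] = −1/720 × (-5.48697e-09 − (-0.000145712)) = -2.02370e-07.
After k=2: 0.00118795.
k=3: B_{6}/(6)! × [f^{(5)}(30) − f^{(5)}(7)] = 1/30240 × (-3.41411e-10 − (-0.000166528)) = 5.50686e-09.

S_3 ≈ 0.00118796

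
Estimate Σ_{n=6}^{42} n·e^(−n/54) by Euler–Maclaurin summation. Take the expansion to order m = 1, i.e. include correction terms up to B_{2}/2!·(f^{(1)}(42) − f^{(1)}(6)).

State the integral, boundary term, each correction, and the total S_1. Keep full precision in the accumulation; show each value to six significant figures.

S_1 ≈ 529.891

The integral term ∫_6^42 x·e^(−x/54) dx = 517.616.
Endpoint term: (f(6) + f(42))/2 = (5.36904 + 19.2959)/2 = 12.3325.
So far: 529.948.
k=1: B_{2}/(2)! × [f^{(1)}(42) − f^{(1)}(6)] = 1/12 × (0.102095 − 0.795413) = -0.0577765.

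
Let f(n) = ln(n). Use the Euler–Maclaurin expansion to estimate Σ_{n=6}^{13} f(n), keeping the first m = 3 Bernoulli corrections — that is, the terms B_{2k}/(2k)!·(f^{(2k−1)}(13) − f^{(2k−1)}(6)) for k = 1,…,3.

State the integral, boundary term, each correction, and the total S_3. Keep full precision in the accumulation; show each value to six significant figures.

S_3 ≈ 17.7647

Integral: ∫_6^13 ln(x) dx = 15.5938.
½[f(6) + f(13)] = ½[1.79176 + 2.56495] = 2.17835.
Running total after boundary: 17.7721.
Order-1 term: 1/12 · (0.0769231 − 0.166667) = -0.00747863.
After k=1: 17.7647.
Order-2 term: −1/720 · (0.000910332 − 0.00925926) = 1.15957e-05.
After k=2: 17.7647.
Order-3 term: 1/30240 · (6.46390e-05 − 0.00308642) = -9.99266e-08.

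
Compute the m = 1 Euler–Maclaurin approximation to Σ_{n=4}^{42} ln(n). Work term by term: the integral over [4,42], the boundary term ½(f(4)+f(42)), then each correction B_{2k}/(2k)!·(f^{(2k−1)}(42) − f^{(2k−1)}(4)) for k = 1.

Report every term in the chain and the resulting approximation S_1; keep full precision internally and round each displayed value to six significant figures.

The integral term ∫_4^42 ln(x) dx = 113.437.
Boundary: ½(f(4) + f(42)) = ½(1.38629 + 3.73767) = 2.56198.
So far: 115.999.
k=1: B_{2}/(2)! × [f^{(1)}(42) − f^{(1)}(4)] = 1/12 × (0.0238095 − 0.250000) = -0.0188492.

S_1 ≈ 115.980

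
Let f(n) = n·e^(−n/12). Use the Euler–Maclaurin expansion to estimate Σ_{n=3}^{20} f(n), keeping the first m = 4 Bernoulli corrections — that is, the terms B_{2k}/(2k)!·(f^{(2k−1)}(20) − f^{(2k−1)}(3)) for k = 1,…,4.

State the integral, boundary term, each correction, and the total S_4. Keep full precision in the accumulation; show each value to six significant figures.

Integral: ∫_3^20 x·e^(−x/12) dx = 67.6559.
Boundary: ½(f(3) + f(20)) = ½(2.33640 + 3.77751) = 3.05696.
So far: 70.7129.
k=1: B_{2}/(2)! × [f^{(1)}(20) − f^{(1)}(3)] = 1/12 × (-0.125917 − 0.584101) = -0.0591681.
Running total after k=1: 70.6537.
k=2: B_{4}/(4)! × [f^{(3)}(20) − f^{(3)}(3)] = −1/720 × (0.00174885 − 0.0148729) = 1.82279e-05.
Running total after k=2: 70.6537.
k=3: B_{6}/(6)! × [f^{(5)}(20) − f^{(5)}(3)] = 1/30240 × (3.03619e-05 − 0.000178400) = -4.89544e-09.
Running total after k=3: 70.6537.
k=4: B_{8}/(8)! × [f^{(7)}(20) − f^{(7)}(3)] = −1/1209600 × (3.37355e-07 − 1.76053e-06) = 1.17656e-12.

S_4 ≈ 70.6537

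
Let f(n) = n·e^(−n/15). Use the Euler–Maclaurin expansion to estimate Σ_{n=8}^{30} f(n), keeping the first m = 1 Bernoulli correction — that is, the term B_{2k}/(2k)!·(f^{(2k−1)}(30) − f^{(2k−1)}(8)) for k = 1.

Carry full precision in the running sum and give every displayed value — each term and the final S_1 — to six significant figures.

S_1 ≈ 115.384

∫_8^30 x·e^(−x/15) dx evaluates to 111.042.
Boundary: ½(f(8) + f(30)) = ½(4.69317 + 4.06006) = 4.37661.
Integral + boundary = 115.418.
k=1: B_{2}/(2)! × [f^{(1)}(30) − f^{(1)}(8)] = 1/12 × (-0.135335 − 0.273768) = -0.0340920.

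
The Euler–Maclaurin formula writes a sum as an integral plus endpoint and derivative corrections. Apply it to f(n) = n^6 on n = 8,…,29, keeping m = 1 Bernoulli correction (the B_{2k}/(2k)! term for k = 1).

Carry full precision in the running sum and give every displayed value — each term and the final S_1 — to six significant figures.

The integral term ∫_8^29 x^6 dx = 2.46397e+09.
Endpoint term: (f(8) + f(29))/2 = (262144 + 5.94823e+08)/2 = 2.97543e+08.
Integral + boundary = 2.76151e+09.
k=1: B_{2}/(2)! × [f^{(1)}(29) − f^{(1)}(8)] = 1/12 × (1.23067e+08 − 196608) = 1.02392e+07.

S_1 ≈ 2.77175e+09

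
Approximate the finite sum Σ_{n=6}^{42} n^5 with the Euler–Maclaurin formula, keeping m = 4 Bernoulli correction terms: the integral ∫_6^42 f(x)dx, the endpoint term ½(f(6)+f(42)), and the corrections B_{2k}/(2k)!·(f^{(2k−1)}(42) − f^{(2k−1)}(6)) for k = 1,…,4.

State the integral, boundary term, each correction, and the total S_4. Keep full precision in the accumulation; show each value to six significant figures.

The integral term ∫_6^42 x^5 dx = 9.14831e+08.
Endpoint term: (f(6) + f(42))/2 = (7776.00 + 1.30691e+08)/2 = 6.53495e+07.
Integral + boundary = 9.80180e+08.
Order-1 term: 1/12 · (1.55585e+07 − 6480.00) = 1.29600e+06.
After k=1: 9.81476e+08.
Order-2 term: −1/720 · (105840 − 2160.00) = -144.000.
After k=2: 9.81476e+08.
Order-3 term: 1/30240 · (120.000 − 120.000) = 0.00000.
After k=3: 9.81476e+08.
Order-4 term: −1/1209600 · (0.00000 − 0.00000) = 0.00000.

S_4 ≈ 9.81476e+08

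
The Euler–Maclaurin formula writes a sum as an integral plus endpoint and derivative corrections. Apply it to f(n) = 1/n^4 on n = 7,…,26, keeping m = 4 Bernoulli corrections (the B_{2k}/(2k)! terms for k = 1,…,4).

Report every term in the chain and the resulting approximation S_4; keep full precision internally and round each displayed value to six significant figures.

S_4 ≈ 0.00118180

The integral term ∫_7^26 1/x^4 dx = 0.000952852.
Endpoint term: (f(7) + f(26))/2 = (0.000416493 + 2.18830e-06)/2 = 0.000209341.
So far: 0.00116219.
Order-1 term: 1/12 · (-3.36661e-07 − (-0.000237996)) = 1.98050e-05.
Running total after k=1: 0.00118200.
Order-2 term: −1/720 · (-1.49406e-08 − (-0.000145712)) = -2.02357e-07.
Running total after k=2: 0.00118180.
Order-3 term: 1/30240 · (-1.23768e-09 − (-0.000166528)) = 5.50683e-09.
Running total after k=3: 0.00118180.
Order-4 term: −1/1209600 · (-1.64780e-10 − (-0.000305868)) = -2.52867e-10.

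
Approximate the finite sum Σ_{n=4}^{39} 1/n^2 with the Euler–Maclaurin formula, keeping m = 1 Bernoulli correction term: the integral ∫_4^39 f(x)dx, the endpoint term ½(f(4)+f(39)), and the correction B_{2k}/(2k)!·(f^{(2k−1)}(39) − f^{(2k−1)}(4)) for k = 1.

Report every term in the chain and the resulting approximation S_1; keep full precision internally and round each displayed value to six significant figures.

Integral: ∫_4^39 1/x^2 dx = 0.224359.
Boundary: ½(f(4) + f(39)) = ½(0.0625000 + 0.000657462) = 0.0315787.
Running total after boundary: 0.255938.
Correction k=1: B_{2}/2! · (f^{(1)}(39) − f^{(1)}(4)) = 1/12 · (-3.37160e-05 − (-0.0312500)) = 0.00260136.

S_1 ≈ 0.258539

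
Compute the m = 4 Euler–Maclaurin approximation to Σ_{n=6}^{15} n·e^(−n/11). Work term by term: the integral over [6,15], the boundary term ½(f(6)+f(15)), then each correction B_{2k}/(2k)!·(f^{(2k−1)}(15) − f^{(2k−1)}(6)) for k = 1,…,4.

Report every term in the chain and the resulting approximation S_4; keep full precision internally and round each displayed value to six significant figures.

The integral term ∫_6^15 x·e^(−x/11) dx = 35.2426.
Boundary: ½(f(6) + f(15)) = ½(3.47747 + 3.83594) = 3.65670.
So far: 38.8993.
k=1: B_{2}/(2)! × [f^{(1)}(15) − f^{(1)}(6)] = 1/12 × (-0.0929924 − 0.263445) = -0.0297031.
Running total after k=1: 38.8696.
k=2: B_{4}/(4)! × [f^{(3)}(15) − f^{(3)}(6)] = −1/720 × (0.00345840 − 0.0117570) = 1.15259e-05.
Running total after k=2: 38.8696.
k=3: B_{6}/(6)! × [f^{(5)}(15) − f^{(5)}(6)] = 1/30240 × (6.35151e-05 − 0.000176338) = -3.73090e-09.
Running total after k=3: 38.8696.
k=4: B_{8}/(8)! × [f^{(7)}(15) − f^{(7)}(6)] = −1/1209600 × (8.13623e-07 − 2.11165e-06) = 1.07310e-12.

S_4 ≈ 38.8696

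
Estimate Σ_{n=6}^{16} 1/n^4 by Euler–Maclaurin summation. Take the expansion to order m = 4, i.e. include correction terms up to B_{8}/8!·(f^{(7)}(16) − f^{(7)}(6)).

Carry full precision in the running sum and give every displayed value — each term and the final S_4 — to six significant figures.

∫_6^16 1/x^4 dx evaluates to 0.00146183.
½[f(6) + f(16)] = ½[0.000771605 + 1.52588e-05] = 0.000393432.
So far: 0.00185526.
Correction k=1: B_{2}/2! · (f^{(1)}(16) − f^{(1)}(6)) = 1/12 · (-3.81470e-06 − (-0.000514403)) = 4.25490e-05.
Partial sum through k=1: 0.00189781.
Correction k=2: B_{4}/4! · (f^{(3)}(16) − f^{(3)}(6)) = −1/720 · (-4.47035e-07 − (-0.000428669)) = -5.94753e-07.
Partial sum through k=2: 0.00189722.
Correction k=3: B_{6}/6! · (f^{(5)}(16) − f^{(5)}(6)) = 1/30240 · (-9.77889e-08 − (-0.000666819)) = 2.20477e-08.
Partial sum through k=3: 0.00189724.
Correction k=4: B_{8}/8! · (f^{(7)}(16) − f^{(7)}(6)) = −1/1209600 · (-3.43789e-08 − (-0.00166705)) = -1.37815e-09.

S_4 ≈ 0.00189724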